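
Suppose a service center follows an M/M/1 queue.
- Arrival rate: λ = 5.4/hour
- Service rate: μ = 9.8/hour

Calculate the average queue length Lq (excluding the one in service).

ρ = λ/μ = 5.4/9.8 = 0.5510
For M/M/1: Lq = λ²/(μ(μ-λ))
Lq = 29.16/(9.8 × 4.40)
Lq = 0.6763 customers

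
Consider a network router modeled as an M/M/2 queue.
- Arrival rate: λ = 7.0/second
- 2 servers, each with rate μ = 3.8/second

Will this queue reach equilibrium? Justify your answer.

Stability requires ρ = λ/(cμ) < 1
ρ = 7.0/(2 × 3.8) = 7.0/7.60 = 0.9211
Since 0.9211 < 1, the system is STABLE.
The servers are busy 92.11% of the time.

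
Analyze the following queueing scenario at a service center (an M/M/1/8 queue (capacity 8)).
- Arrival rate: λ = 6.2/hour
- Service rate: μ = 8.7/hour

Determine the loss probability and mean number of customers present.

ρ = λ/μ = 6.2/8.7 = 0.71264
P₀ = (1-ρ)/(1-ρ^(K+1)) = (1-0.71264)/(1-0.71264^9) = 0.2874/0.9526 = 0.3017
P_K = P₀×ρ^K = 0.3017 × 0.71264^8 = 0.3017 × 0.06652 = 0.02007
Blocking probability P_8 = 0.02007 (2.01%)
L = ρ[1 - (K+1)ρ^K + Kρ^(K+1)] / [(1-ρ)(1-ρ^(K+1))]
L = 0.71264 × (1 - 9×0.066521 + 8×0.047406) / ((1 - 0.71264) × (1 - 0.047406)) = 2.0321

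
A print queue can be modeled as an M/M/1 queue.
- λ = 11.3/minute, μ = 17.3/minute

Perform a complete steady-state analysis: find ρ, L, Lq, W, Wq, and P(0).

Step 1: ρ = λ/μ = 11.3/17.3 = 0.6532
Step 2: L = λ/(μ-λ) = 11.3/6.00 = 1.8833
Step 3: Lq = λ²/(μ(μ-λ)) = 127.69/(17.3×6.00) = 1.2302
Step 4: W = 1/(μ-λ) = 1/6.00 = 0.166667
Step 5: Wq = λ/(μ(μ-λ)) = 11.3/(17.3×6.00) = 0.1089
Step 6: P(0) = 1-ρ = 0.3468
Verify: L = λW = 11.3×0.166667 = 1.8833 ✔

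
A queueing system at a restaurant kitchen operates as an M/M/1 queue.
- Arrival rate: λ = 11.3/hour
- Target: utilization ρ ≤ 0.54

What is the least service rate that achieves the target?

ρ = λ/μ, so μ = λ/ρ
μ ≥ 11.3/0.54 = 20.9259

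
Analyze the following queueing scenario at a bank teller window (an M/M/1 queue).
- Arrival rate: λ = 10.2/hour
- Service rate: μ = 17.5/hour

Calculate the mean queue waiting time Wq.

First, compute utilization: ρ = λ/μ = 10.2/17.5 = 0.5829
For M/M/1: Wq = λ/(μ(μ-λ))
Wq = 10.2/(17.5 × (17.5-10.2))
Wq = 10.2/(17.5 × 7.30)
Wq = 0.07984 hours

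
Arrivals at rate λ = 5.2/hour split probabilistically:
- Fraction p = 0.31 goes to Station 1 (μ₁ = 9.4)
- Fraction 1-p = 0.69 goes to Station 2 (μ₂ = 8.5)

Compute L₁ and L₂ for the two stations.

Effective rates: λ₁ = 5.2×0.31 = 1.612, λ₂ = 5.2×0.69 = 3.588
Station 1: ρ₁ = 1.612/9.4 = 0.1715, L₁ = ρ₁/(1-ρ₁) = 0.1715/(1-0.1715) = 0.2070
Station 2: ρ₂ = 3.588/8.5 = 0.42212, L₂ = ρ₂/(1-ρ₂) = 0.42212/(1-0.42212) = 0.7305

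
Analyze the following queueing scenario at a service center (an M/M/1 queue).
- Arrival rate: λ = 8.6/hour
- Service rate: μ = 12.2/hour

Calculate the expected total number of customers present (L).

ρ = λ/μ = 8.6/12.2 = 0.7049
For M/M/1: L = λ/(μ-λ)
L = 8.6/(12.2-8.6) = 8.6/3.60
L = 2.3889 customers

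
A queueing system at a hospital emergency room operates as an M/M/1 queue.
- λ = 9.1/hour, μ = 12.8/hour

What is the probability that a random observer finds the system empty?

ρ = λ/μ = 9.1/12.8 = 0.7109
P(0) = 1 - ρ = 1 - 0.7109 = 0.2891
The server is idle 28.91% of the time.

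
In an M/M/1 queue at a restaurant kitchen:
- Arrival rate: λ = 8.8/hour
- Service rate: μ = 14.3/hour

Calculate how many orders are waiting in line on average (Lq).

ρ = λ/μ = 8.8/14.3 = 0.6154
For M/M/1: Lq = λ²/(μ(μ-λ))
Lq = 77.44/(14.3 × 5.50)
Lq = 0.9846 orders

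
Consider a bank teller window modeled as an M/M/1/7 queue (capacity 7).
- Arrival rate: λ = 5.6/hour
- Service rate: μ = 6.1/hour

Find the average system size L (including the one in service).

ρ = λ/μ = 5.6/6.1 = 0.91803
P₀ = (1-ρ)/(1-ρ^(K+1)) = (1-0.91803)/(1-0.91803^8) = 0.08197/0.4955 = 0.1654
P_K = P₀×ρ^K = 0.16543 × 0.91803^7 = 0.16543 × 0.54954 = 0.09091
L = ρ[1 - (K+1)ρ^K + Kρ^(K+1)] / [(1-ρ)(1-ρ^(K+1))]
L = 0.91803 × (1 - 8×0.5495385 + 7×0.5044928) / ((1 - 0.91803) × (1 - 0.5044928)) = 3.0545 transactions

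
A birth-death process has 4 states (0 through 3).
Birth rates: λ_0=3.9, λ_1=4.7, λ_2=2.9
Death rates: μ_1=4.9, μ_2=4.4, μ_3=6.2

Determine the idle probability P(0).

Ratios P(n)/P(0) = (λ₀···λₙ₋₁)/(μ₁···μₙ):
P(1)/P(0) = (3.9)/(4.9) = 0.7959
P(2)/P(0) = (3.9×4.7)/(4.9×4.4) = 0.8502
P(3)/P(0) = (3.9×4.7×2.9)/(4.9×4.4×6.2) = 0.3977

Normalization: ∑ P(n) = 1
P(0) × (1.0000 + 0.7959 + 0.8502 + 0.3977) = 1
P(0) × 3.0438 = 1
P(0) = 1/3.0438 = 0.3285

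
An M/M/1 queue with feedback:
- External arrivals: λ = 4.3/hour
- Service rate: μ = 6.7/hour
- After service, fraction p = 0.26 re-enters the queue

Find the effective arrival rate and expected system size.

Effective arrival rate: λ_eff = λ/(1-p) = 4.3/(1-0.26) = 4.3/0.74 = 5.810811
ρ = λ_eff/μ = 5.810811/6.7 = 0.8672852
L = ρ/(1-ρ) = 0.8672852/(1-0.8672852) = 6.5350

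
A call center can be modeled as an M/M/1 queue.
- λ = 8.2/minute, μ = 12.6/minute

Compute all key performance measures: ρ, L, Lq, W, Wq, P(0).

Step 1: ρ = λ/μ = 8.2/12.6 = 0.6508
Step 2: L = λ/(μ-λ) = 8.2/4.40 = 1.8636
Step 3: Lq = λ²/(μ(μ-λ)) = 67.24/(12.6×4.40) = 1.2128
Step 4: W = 1/(μ-λ) = 1/4.40 = 0.22727
Step 5: Wq = λ/(μ(μ-λ)) = 8.2/(12.6×4.40) = 0.1479
Step 6: P(0) = 1-ρ = 0.3492
Verify: L = λW = 8.2×0.22727 = 1.8636 ✔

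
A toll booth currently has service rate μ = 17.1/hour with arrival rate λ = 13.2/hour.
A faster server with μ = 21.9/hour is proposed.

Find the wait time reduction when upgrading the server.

System 1: ρ₁ = 13.2/17.1 = 0.7719, W₁ = 1/(17.1-13.2) = 0.25641
System 2: ρ₂ = 13.2/21.9 = 0.6027, W₂ = 1/(21.9-13.2) = 0.11494
Improvement: (W₁-W₂)/W₁ = (0.25641-0.11494)/0.25641 = 55.17%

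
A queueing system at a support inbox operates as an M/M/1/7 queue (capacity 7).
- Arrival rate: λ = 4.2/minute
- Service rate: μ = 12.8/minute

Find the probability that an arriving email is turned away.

ρ = λ/μ = 4.2/12.8 = 0.32812
P₀ = (1-ρ)/(1-ρ^(K+1)) = (1-0.32812)/(1-0.32812^8) = 0.6719/0.9999 = 0.6720
P_K = P₀×ρ^K = 0.6720 × 0.32812^7 = 0.6720 × 0.0004095 = 0.0002752
Blocking probability = 0.02752%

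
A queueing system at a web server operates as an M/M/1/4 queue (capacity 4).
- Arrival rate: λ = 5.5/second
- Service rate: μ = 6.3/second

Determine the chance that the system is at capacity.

ρ = λ/μ = 5.5/6.3 = 0.8730
P₀ = (1-ρ)/(1-ρ^(K+1)) = (1-0.8730)/(1-0.8730^5) = 0.12700/0.49293 = 0.2576
P_K = P₀×ρ^K = 0.25765 × 0.8730^4 = 0.25765 × 0.58084 = 0.1497
Blocking probability = 14.97%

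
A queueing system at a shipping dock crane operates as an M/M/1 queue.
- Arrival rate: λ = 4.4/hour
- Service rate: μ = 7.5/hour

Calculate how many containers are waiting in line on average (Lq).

ρ = λ/μ = 4.4/7.5 = 0.5867
For M/M/1: Lq = λ²/(μ(μ-λ))
Lq = 19.36/(7.5 × 3.10)
Lq = 0.8327 containers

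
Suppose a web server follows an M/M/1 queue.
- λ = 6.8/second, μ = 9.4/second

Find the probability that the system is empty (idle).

ρ = λ/μ = 6.8/9.4 = 0.7234
P(0) = 1 - ρ = 1 - 0.7234 = 0.2766
The server is idle 27.66% of the time.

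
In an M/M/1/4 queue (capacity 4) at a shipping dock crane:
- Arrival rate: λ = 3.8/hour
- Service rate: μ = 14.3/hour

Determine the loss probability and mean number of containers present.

ρ = λ/μ = 3.8/14.3 = 0.26573
P₀ = (1-ρ)/(1-ρ^(K+1)) = (1-0.26573)/(1-0.26573^5) = 0.73427/0.99868 = 0.7352
P_K = P₀×ρ^K = 0.7352 × 0.26573^4 = 0.7352 × 0.004986 = 0.003666
Blocking probability P_4 = 0.003666 (0.37%)
L = ρ[1 - (K+1)ρ^K + Kρ^(K+1)] / [(1-ρ)(1-ρ^(K+1))]
L = 0.26573 × (1 - 5×0.004986 + 4×0.001325) / ((1 - 0.26573) × (1 - 0.001325)) = 0.3553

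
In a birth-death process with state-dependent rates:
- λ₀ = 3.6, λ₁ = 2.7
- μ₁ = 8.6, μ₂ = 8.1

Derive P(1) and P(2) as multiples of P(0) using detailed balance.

Balance equations:
State 0: λ₀P₀ = μ₁P₁ → P₁ = (λ₀/μ₁)P₀ = (3.6/8.6)P₀ = 0.4186P₀
State 1: P₂ = (λ₀λ₁)/(μ₁μ₂)P₀ = (3.6×2.7)/(8.6×8.1)P₀ = 0.1395P₀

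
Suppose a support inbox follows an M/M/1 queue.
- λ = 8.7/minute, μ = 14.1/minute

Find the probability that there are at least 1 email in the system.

ρ = λ/μ = 8.7/14.1 = 0.6170
P(N ≥ n) = ρⁿ
P(N ≥ 1) = 0.6170^1
P(N ≥ 1) = 0.6170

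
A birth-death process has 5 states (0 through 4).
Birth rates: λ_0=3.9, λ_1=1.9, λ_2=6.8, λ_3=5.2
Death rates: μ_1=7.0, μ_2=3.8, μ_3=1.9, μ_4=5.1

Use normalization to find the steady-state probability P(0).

Ratios P(n)/P(0) = (λ₀···λₙ₋₁)/(μ₁···μₙ):
P(1)/P(0) = (3.9)/(7.0) = 0.5571
P(2)/P(0) = (3.9×1.9)/(7.0×3.8) = 0.2786
P(3)/P(0) = (3.9×1.9×6.8)/(7.0×3.8×1.9) = 0.9970
P(4)/P(0) = (3.9×1.9×6.8×5.2)/(7.0×3.8×1.9×5.1) = 1.0165

Normalization: ∑ P(n) = 1
P(0) × (1.0000 + 0.5571 + 0.2786 + 0.9970 + 1.0165) = 1
P(0) × 3.8492 = 1
P(0) = 1/3.8492 = 0.2598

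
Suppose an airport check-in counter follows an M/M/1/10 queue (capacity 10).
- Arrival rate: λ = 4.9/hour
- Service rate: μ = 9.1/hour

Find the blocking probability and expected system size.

ρ = λ/μ = 4.9/9.1 = 0.53846
P₀ = (1-ρ)/(1-ρ^(K+1)) = (1-0.53846)/(1-0.53846^11) = 0.4615/0.9989 = 0.4620
P_K = P₀×ρ^K = 0.46205 × 0.53846^10 = 0.46205 × 0.0020490 = 0.0009467
Blocking probability P_10 = 0.0009467 (0.09467%)
L = ρ[1 - (K+1)ρ^K + Kρ^(K+1)] / [(1-ρ)(1-ρ^(K+1))]
L = 0.53846 × (1 - 11×0.002049 + 10×0.001103) / ((1 - 0.53846) × (1 - 0.001103)) = 1.1545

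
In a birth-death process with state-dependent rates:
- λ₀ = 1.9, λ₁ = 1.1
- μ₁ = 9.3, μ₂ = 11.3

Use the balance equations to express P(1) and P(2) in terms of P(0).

Balance equations:
State 0: λ₀P₀ = μ₁P₁ → P₁ = (λ₀/μ₁)P₀ = (1.9/9.3)P₀ = 0.2043P₀
State 1: P₂ = (λ₀λ₁)/(μ₁μ₂)P₀ = (1.9×1.1)/(9.3×11.3)P₀ = 0.01989P₀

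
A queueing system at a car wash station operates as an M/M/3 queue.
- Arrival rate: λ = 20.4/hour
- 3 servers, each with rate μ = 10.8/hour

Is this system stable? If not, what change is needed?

Stability requires ρ = λ/(cμ) < 1
ρ = 20.4/(3 × 10.8) = 20.4/32.40 = 0.6296
Since 0.6296 < 1, the system is STABLE.
The servers are busy 62.96% of the time.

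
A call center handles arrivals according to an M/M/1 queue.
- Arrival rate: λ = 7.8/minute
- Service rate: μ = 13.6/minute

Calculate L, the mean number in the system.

ρ = λ/μ = 7.8/13.6 = 0.5735
For M/M/1: L = λ/(μ-λ)
L = 7.8/(13.6-7.8) = 7.8/5.80
L = 1.3448 calls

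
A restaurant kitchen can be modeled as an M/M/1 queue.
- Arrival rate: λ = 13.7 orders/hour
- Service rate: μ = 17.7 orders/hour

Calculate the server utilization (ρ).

Server utilization: ρ = λ/μ
ρ = 13.7/17.7 = 0.7740
The server is busy 77.40% of the time.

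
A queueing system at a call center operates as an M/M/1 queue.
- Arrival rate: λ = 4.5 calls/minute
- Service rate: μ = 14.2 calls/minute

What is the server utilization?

Server utilization: ρ = λ/μ
ρ = 4.5/14.2 = 0.3169
The server is busy 31.69% of the time.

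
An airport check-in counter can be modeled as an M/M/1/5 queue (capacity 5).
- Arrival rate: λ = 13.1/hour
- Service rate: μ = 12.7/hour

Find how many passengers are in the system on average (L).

ρ = λ/μ = 13.1/12.7 = 1.031496
P₀ = (1-ρ)/(1-ρ^(K+1)) = (1-1.031496)/(1-1.031496^6) = -0.03150/-0.2045 = 0.1540
P_K = P₀×ρ^K = 0.1540 × 1.031496^5 = 0.1540 × 1.1677 = 0.1798
L = ρ[1 - (K+1)ρ^K + Kρ^(K+1)] / [(1-ρ)(1-ρ^(K+1))]
L = 1.031496 × (1 - 6×1.1677174 + 5×1.2044958) / ((1 - 1.031496) × (1 - 1.2044958)) = 2.5904 passengers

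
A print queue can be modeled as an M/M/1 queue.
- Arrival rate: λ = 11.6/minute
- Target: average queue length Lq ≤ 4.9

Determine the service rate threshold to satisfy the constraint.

For M/M/1: Lq = λ²/(μ(μ-λ))
Need Lq ≤ 4.9, i.e. μ(μ-λ) ≥ λ²/4.9
μ² - 11.6μ - 134.56/4.9 ≥ 0  →  μ² - 11.6μ - 27.46122 ≥ 0
Quadratic formula (positive root): μ = [λ + √(λ² + 4×27.46122)]/2
Discriminant: 134.56 + 4×27.46122 = 244.4049, √244.4049 = 15.6335
μ ≥ (11.6 + 15.6335)/2 = 13.6167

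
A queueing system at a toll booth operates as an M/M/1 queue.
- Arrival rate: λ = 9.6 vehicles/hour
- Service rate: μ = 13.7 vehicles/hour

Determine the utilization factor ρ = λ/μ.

Server utilization: ρ = λ/μ
ρ = 9.6/13.7 = 0.7007
The server is busy 70.07% of the time.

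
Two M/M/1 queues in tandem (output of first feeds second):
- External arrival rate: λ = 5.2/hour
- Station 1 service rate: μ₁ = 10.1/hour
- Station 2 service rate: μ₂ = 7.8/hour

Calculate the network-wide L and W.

By Jackson's theorem, each station behaves as independent M/M/1.
Station 1: ρ₁ = 5.2/10.1 = 0.5149, L₁ = ρ₁/(1-ρ₁) = λ/(μ₁-λ) = 5.2/4.90 = 1.0612
Station 2: ρ₂ = 5.2/7.8 = 0.6667, L₂ = ρ₂/(1-ρ₂) = λ/(μ₂-λ) = 5.2/2.60 = 2.0000
Total: L = L₁ + L₂ = 1.0612 + 2.0000 = 3.0612
W = L/λ = 3.0612/5.2 = 0.5887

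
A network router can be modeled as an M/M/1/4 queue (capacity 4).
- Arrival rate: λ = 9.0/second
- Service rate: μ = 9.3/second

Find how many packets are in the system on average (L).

ρ = λ/μ = 9.0/9.3 = 0.967742
P₀ = (1-ρ)/(1-ρ^(K+1)) = (1-0.967742)/(1-0.967742^5) = 0.032258/0.15121 = 0.2133
P_K = P₀×ρ^K = 0.2133 × 0.967742^4 = 0.2133 × 0.8771 = 0.1871
L = ρ[1 - (K+1)ρ^K + Kρ^(K+1)] / [(1-ρ)(1-ρ^(K+1))]
L = 0.967742 × (1 - 5×0.877078286 + 4×0.848785495) / ((1 - 0.967742) × (1 - 0.848785495)) = 1.9345 packets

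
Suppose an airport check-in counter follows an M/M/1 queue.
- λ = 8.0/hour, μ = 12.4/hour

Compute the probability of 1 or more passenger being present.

ρ = λ/μ = 8.0/12.4 = 0.6452
P(N ≥ n) = ρⁿ
P(N ≥ 1) = 0.6452^1
P(N ≥ 1) = 0.6452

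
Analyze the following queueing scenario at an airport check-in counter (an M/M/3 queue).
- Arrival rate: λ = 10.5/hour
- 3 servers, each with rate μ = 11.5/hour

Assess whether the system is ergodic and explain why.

Stability requires ρ = λ/(cμ) < 1
ρ = 10.5/(3 × 11.5) = 10.5/34.50 = 0.3043
Since 0.3043 < 1, the system is STABLE.
The servers are busy 30.43% of the time.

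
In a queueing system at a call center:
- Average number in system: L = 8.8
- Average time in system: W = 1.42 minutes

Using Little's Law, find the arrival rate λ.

Little's Law: L = λW, so λ = L/W
λ = 8.8/1.42 = 6.1972 calls/minute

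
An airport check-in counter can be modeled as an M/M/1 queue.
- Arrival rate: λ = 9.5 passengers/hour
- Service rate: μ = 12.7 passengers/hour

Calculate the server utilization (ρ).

Server utilization: ρ = λ/μ
ρ = 9.5/12.7 = 0.7480
The server is busy 74.80% of the time.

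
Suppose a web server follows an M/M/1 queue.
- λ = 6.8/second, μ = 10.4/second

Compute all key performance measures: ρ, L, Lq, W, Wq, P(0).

Step 1: ρ = λ/μ = 6.8/10.4 = 0.6538
Step 2: L = λ/(μ-λ) = 6.8/3.60 = 1.8889
Step 3: Lq = λ²/(μ(μ-λ)) = 46.24/(10.4×3.60) = 1.2350
Step 4: W = 1/(μ-λ) = 1/3.60 = 0.27778
Step 5: Wq = λ/(μ(μ-λ)) = 6.8/(10.4×3.60) = 0.1816
Step 6: P(0) = 1-ρ = 0.3462
Verify: L = λW = 6.8×0.27778 = 1.8889 ✔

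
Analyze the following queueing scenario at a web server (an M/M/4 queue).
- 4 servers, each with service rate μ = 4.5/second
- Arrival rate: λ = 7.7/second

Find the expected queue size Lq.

Traffic intensity: ρ = λ/(cμ) = 7.7/(4×4.5) = 0.4278
Since ρ = 0.4278 < 1, system is stable.
Offered load a = λ/μ = cρ = 7.7/4.5 = 1.7111
P₀ = [ Σₙ₌₀^3 aⁿ/n! + a^4/(4!(1-ρ)) ]⁻¹
Σ = a^0/0! + a^1/1! + a^2/2! + a^3/3! = 1.0000 + 1.7111 + 1.4640 + 0.8350 = 5.0101
a^4/(4!(1-ρ)) = 8.5726/(24 × 0.5722) = 0.6242
P₀ = 1/(5.0101 + 0.6242) = 0.1775
Lq = P₀·a^4·ρ / (4!(1-ρ)²) = 0.177485 × 8.57261 × 0.427778 / (24 × 0.327438) = 0.08282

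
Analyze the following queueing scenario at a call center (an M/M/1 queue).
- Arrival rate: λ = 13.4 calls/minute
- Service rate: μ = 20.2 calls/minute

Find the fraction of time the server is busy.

Server utilization: ρ = λ/μ
ρ = 13.4/20.2 = 0.6634
The server is busy 66.34% of the time.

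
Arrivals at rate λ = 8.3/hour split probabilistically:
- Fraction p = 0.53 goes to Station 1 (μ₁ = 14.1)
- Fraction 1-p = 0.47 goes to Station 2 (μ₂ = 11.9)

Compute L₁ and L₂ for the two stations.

Effective rates: λ₁ = 8.3×0.53 = 4.399, λ₂ = 8.3×0.47 = 3.901
Station 1: ρ₁ = 4.399/14.1 = 0.3120, L₁ = ρ₁/(1-ρ₁) = 0.3120/(1-0.3120) = 0.4535
Station 2: ρ₂ = 3.901/11.9 = 0.3278, L₂ = ρ₂/(1-ρ₂) = 0.3278/(1-0.3278) = 0.4877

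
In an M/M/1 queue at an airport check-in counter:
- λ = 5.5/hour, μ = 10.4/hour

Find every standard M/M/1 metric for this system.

Step 1: ρ = λ/μ = 5.5/10.4 = 0.5288
Step 2: L = λ/(μ-λ) = 5.5/4.90 = 1.1224
Step 3: Lq = λ²/(μ(μ-λ)) = 30.25/(10.4×4.90) = 0.5936
Step 4: W = 1/(μ-λ) = 1/4.90 = 0.20408
Step 5: Wq = λ/(μ(μ-λ)) = 5.5/(10.4×4.90) = 0.1079
Step 6: P(0) = 1-ρ = 0.4712
Verify: L = λW = 5.5×0.20408 = 1.1224 ✔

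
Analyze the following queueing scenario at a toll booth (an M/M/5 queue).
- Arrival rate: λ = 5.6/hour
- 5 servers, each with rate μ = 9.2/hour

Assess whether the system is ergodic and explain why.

Stability requires ρ = λ/(cμ) < 1
ρ = 5.6/(5 × 9.2) = 5.6/46.00 = 0.1217
Since 0.1217 < 1, the system is STABLE.
The servers are busy 12.17% of the time.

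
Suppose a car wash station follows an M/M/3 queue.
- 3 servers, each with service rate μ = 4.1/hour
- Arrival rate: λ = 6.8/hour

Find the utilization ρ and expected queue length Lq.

Traffic intensity: ρ = λ/(cμ) = 6.8/(3×4.1) = 0.5528
Since ρ = 0.5528 < 1, system is stable.
Offered load a = λ/μ = cρ = 6.8/4.1 = 1.6585
P₀ = [ Σₙ₌₀^2 aⁿ/n! + a^3/(3!(1-ρ)) ]⁻¹
Σ = a^0/0! + a^1/1! + a^2/2! = 1.0000 + 1.6585 + 1.3754 = 4.0339
a^3/(3!(1-ρ)) = 4.5622/(6 × 0.44715) = 1.7005
P₀ = 1/(4.0339 + 1.7005) = 0.1744
Lq = P₀·a^3·ρ / (3!(1-ρ)²) = 0.17439 × 4.5622 × 0.55285 / (6 × 0.19995) = 0.3666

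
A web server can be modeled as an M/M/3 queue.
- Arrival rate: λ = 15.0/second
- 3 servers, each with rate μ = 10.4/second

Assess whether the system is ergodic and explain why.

Stability requires ρ = λ/(cμ) < 1
ρ = 15.0/(3 × 10.4) = 15.0/31.20 = 0.4808
Since 0.4808 < 1, the system is STABLE.
The servers are busy 48.08% of the time.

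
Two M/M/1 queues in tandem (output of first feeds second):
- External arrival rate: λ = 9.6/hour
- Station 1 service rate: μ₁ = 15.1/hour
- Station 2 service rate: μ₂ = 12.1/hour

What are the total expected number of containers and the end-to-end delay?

By Jackson's theorem, each station behaves as independent M/M/1.
Station 1: ρ₁ = 9.6/15.1 = 0.6358, L₁ = ρ₁/(1-ρ₁) = λ/(μ₁-λ) = 9.6/5.50 = 1.7455
Station 2: ρ₂ = 9.6/12.1 = 0.7934, L₂ = ρ₂/(1-ρ₂) = λ/(μ₂-λ) = 9.6/2.50 = 3.8400
Total: L = L₁ + L₂ = 1.7455 + 3.8400 = 5.5855
W = L/λ = 5.5855/9.6 = 0.5818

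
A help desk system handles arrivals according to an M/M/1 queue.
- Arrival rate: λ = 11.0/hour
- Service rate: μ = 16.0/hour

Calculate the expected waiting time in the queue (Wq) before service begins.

First, compute utilization: ρ = λ/μ = 11.0/16.0 = 0.6875
For M/M/1: Wq = λ/(μ(μ-λ))
Wq = 11.0/(16.0 × (16.0-11.0))
Wq = 11.0/(16.0 × 5.00)
Wq = 0.1375 hours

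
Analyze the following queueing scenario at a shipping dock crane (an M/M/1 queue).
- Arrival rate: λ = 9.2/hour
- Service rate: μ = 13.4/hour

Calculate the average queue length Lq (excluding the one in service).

ρ = λ/μ = 9.2/13.4 = 0.6866
For M/M/1: Lq = λ²/(μ(μ-λ))
Lq = 84.64/(13.4 × 4.20)
Lq = 1.5039 containers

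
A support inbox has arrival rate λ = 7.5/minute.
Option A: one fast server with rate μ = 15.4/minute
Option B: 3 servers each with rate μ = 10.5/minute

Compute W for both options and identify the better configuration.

Option A: single server μ = 15.4 (M/M/1)
  ρ_A = 7.5/15.4 = 0.4870
  W_A = 1/(μ-λ) = 1/(15.4-7.5) = 1/7.90 = 0.1266

Option B: 3 servers μ = 10.5 (M/M/3)
  ρ_B = λ/(cμ) = 7.5/(3×10.5) = 0.2381
  Offered load a = λ/μ = cρ = 7.5/10.5 = 0.7143
  P₀ = [ Σₙ₌₀^2 aⁿ/n! + a^3/(3!(1-ρ)) ]⁻¹
  Σ = a^0/0! + a^1/1! + a^2/2! = 1.0000 + 0.7143 + 0.2551 = 1.9694
  a^3/(3!(1-ρ)) = 0.36443/(6 × 0.76190) = 0.07972
  P₀ = 1/(1.9694 + 0.07972) = 0.4880
  Lq = P₀·a^3·ρ / (3!(1-ρ)²) = 0.4880 × 0.3644 × 0.2381 / (6 × 0.5805) = 0.01216
  Wq_B = Lq/λ = 0.01216/7.5 = 0.001621
  W_B = Wq_B + 1/μ = 0.001621 + 0.09524 = 0.09686

Since W_B = 0.09686 < W_A = 0.1266, Option B (multiple servers) has the shorter time in system.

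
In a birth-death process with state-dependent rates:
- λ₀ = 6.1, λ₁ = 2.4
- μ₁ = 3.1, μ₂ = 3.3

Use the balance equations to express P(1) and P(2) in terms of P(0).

Balance equations:
State 0: λ₀P₀ = μ₁P₁ → P₁ = (λ₀/μ₁)P₀ = (6.1/3.1)P₀ = 1.9677P₀
State 1: P₂ = (λ₀λ₁)/(μ₁μ₂)P₀ = (6.1×2.4)/(3.1×3.3)P₀ = 1.4311P₀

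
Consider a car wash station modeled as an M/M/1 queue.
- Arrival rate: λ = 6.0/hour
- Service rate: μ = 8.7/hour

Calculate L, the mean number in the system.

ρ = λ/μ = 6.0/8.7 = 0.6897
For M/M/1: L = λ/(μ-λ)
L = 6.0/(8.7-6.0) = 6.0/2.70
L = 2.2222 cars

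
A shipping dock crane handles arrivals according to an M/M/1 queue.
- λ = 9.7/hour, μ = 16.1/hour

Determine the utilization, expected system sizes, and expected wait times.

Step 1: ρ = λ/μ = 9.7/16.1 = 0.6025
Step 2: L = λ/(μ-λ) = 9.7/6.40 = 1.5156
Step 3: Lq = λ²/(μ(μ-λ)) = 94.09/(16.1×6.40) = 0.9131
Step 4: W = 1/(μ-λ) = 1/6.40 = 0.15625
Step 5: Wq = λ/(μ(μ-λ)) = 9.7/(16.1×6.40) = 0.09414
Step 6: P(0) = 1-ρ = 0.3975
Verify: L = λW = 9.7×0.15625 = 1.5156 ✔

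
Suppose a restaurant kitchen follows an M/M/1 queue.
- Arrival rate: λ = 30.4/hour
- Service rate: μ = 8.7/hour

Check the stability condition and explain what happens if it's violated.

Stability requires ρ = λ/(cμ) < 1
ρ = 30.4/(1 × 8.7) = 30.4/8.70 = 3.4943
Since 3.4943 ≥ 1, the system is UNSTABLE.
Queue grows without bound. Need μ > λ = 30.4.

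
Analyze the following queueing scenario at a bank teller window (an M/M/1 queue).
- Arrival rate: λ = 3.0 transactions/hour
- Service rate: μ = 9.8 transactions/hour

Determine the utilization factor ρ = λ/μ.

Server utilization: ρ = λ/μ
ρ = 3.0/9.8 = 0.3061
The server is busy 30.61% of the time.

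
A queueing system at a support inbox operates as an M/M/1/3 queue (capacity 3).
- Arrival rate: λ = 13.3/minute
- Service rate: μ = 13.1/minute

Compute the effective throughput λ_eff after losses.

ρ = λ/μ = 13.3/13.1 = 1.01527
P₀ = (1-ρ)/(1-ρ^(K+1)) = (1-1.01527)/(1-1.01527^4) = -0.015270/-0.062493 = 0.2443
P_K = P₀×ρ^K = 0.2443 × 1.01527^3 = 0.2443 × 1.0465 = 0.2557
λ_eff = λ(1-P_K) = 13.3 × (1 - 0.25571) = 13.3 × 0.74429 = 9.8991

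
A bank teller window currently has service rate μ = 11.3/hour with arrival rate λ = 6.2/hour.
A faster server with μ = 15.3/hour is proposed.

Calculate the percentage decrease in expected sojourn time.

System 1: ρ₁ = 6.2/11.3 = 0.5487, W₁ = 1/(11.3-6.2) = 0.1961
System 2: ρ₂ = 6.2/15.3 = 0.4052, W₂ = 1/(15.3-6.2) = 0.1099
Improvement: (W₁-W₂)/W₁ = (0.1961-0.1099)/0.1961 = 43.96%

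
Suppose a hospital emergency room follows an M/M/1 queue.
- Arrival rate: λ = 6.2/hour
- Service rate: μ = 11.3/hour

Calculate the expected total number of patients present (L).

ρ = λ/μ = 6.2/11.3 = 0.5487
For M/M/1: L = λ/(μ-λ)
L = 6.2/(11.3-6.2) = 6.2/5.10
L = 1.2157 patients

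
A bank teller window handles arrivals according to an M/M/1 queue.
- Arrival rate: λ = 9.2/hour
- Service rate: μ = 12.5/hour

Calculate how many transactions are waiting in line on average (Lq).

ρ = λ/μ = 9.2/12.5 = 0.7360
For M/M/1: Lq = λ²/(μ(μ-λ))
Lq = 84.64/(12.5 × 3.30)
Lq = 2.0519 transactions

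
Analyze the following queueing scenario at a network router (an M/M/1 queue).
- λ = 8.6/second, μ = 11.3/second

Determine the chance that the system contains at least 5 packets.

ρ = λ/μ = 8.6/11.3 = 0.76106
P(N ≥ n) = ρⁿ
P(N ≥ 5) = 0.76106^5
P(N ≥ 5) = 0.2553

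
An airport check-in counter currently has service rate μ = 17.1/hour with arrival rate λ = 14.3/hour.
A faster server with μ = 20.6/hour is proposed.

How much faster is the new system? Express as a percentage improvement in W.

System 1: ρ₁ = 14.3/17.1 = 0.8363, W₁ = 1/(17.1-14.3) = 0.3571
System 2: ρ₂ = 14.3/20.6 = 0.6942, W₂ = 1/(20.6-14.3) = 0.1587
Improvement: (W₁-W₂)/W₁ = (0.3571-0.1587)/0.3571 = 55.56%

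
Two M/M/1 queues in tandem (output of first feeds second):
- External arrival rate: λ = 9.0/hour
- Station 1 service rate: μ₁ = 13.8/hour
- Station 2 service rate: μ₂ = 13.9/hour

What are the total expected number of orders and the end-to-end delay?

By Jackson's theorem, each station behaves as independent M/M/1.
Station 1: ρ₁ = 9.0/13.8 = 0.6522, L₁ = ρ₁/(1-ρ₁) = λ/(μ₁-λ) = 9.0/4.80 = 1.8750
Station 2: ρ₂ = 9.0/13.9 = 0.6475, L₂ = ρ₂/(1-ρ₂) = λ/(μ₂-λ) = 9.0/4.90 = 1.8367
Total: L = L₁ + L₂ = 1.8750 + 1.8367 = 3.7117
W = L/λ = 3.7117/9.0 = 0.4124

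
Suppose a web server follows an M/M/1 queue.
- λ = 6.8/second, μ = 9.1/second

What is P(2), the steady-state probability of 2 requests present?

ρ = λ/μ = 6.8/9.1 = 0.7473
P(n) = (1-ρ)ρⁿ
P(2) = (1-0.7473) × 0.7473^2
P(2) = 0.2527 × 0.5585
P(2) = 0.1411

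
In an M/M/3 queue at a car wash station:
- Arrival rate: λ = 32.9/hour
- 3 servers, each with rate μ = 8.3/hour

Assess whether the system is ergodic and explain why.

Stability requires ρ = λ/(cμ) < 1
ρ = 32.9/(3 × 8.3) = 32.9/24.90 = 1.3213
Since 1.3213 ≥ 1, the system is UNSTABLE.
Need c > λ/μ = 32.9/8.3 = 3.96.
Minimum servers needed: c = 4.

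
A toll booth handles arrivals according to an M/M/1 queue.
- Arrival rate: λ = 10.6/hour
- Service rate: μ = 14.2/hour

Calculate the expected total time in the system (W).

First, compute utilization: ρ = λ/μ = 10.6/14.2 = 0.7465
For M/M/1: W = 1/(μ-λ)
W = 1/(14.2-10.6) = 1/3.60
W = 0.2778 hours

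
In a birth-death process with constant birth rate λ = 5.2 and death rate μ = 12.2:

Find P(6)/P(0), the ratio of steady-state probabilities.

For constant rates: P(n)/P(0) = (λ/μ)^n
P(6)/P(0) = (5.2/12.2)^6 = 0.42623^6 = 0.005996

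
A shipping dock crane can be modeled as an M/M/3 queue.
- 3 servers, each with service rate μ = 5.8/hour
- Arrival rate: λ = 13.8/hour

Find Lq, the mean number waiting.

Traffic intensity: ρ = λ/(cμ) = 13.8/(3×5.8) = 0.7931
Since ρ = 0.7931 < 1, system is stable.
Offered load a = λ/μ = cρ = 13.8/5.8 = 2.3793
P₀ = [ Σₙ₌₀^2 aⁿ/n! + a^3/(3!(1-ρ)) ]⁻¹
Σ = a^0/0! + a^1/1! + a^2/2! = 1.0000 + 2.3793 + 2.8306 = 6.2099
a^3/(3!(1-ρ)) = 13.4696/(6 × 0.206897) = 10.8505
P₀ = 1/(6.2099 + 10.8505) = 0.05862
Lq = P₀·a^3·ρ / (3!(1-ρ)²) = 0.05862 × 13.4696 × 0.7931 / (6 × 0.04281) = 2.4380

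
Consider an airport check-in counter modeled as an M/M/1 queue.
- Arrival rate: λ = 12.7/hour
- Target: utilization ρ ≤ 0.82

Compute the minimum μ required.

ρ = λ/μ, so μ = λ/ρ
μ ≥ 12.7/0.82 = 15.4878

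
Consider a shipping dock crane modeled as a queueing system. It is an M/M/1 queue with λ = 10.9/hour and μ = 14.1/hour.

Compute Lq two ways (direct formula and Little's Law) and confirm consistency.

Method 1 (direct): Lq = λ²/(μ(μ-λ)) = 118.81/(14.1 × 3.20) = 2.6332

Method 2 (Little's Law):
W = 1/(μ-λ) = 1/3.20 = 0.3125
Wq = W - 1/μ = 0.3125 - 0.07092 = 0.24158
Lq = λWq = 10.9 × 0.24158 = 2.6332 ✔ (matches Method 1)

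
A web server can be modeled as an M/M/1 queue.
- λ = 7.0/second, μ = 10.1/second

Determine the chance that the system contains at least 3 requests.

ρ = λ/μ = 7.0/10.1 = 0.69307
P(N ≥ n) = ρⁿ
P(N ≥ 3) = 0.69307^3
P(N ≥ 3) = 0.3329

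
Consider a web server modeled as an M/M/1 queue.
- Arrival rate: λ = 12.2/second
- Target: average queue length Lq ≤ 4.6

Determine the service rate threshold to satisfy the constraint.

For M/M/1: Lq = λ²/(μ(μ-λ))
Need Lq ≤ 4.6, i.e. μ(μ-λ) ≥ λ²/4.6
μ² - 12.2μ - 148.84/4.6 ≥ 0  →  μ² - 12.2μ - 32.35652 ≥ 0
Quadratic formula (positive root): μ = [λ + √(λ² + 4×32.35652)]/2
Discriminant: 148.84 + 4×32.35652 = 278.2661, √278.2661 = 16.68131
μ ≥ (12.2 + 16.68131)/2 = 14.4407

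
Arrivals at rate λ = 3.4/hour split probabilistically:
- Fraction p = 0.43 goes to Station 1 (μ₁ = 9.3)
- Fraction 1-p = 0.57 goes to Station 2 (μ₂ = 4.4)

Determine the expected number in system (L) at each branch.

Effective rates: λ₁ = 3.4×0.43 = 1.462, λ₂ = 3.4×0.57 = 1.938
Station 1: ρ₁ = 1.462/9.3 = 0.1572, L₁ = ρ₁/(1-ρ₁) = 0.1572/(1-0.1572) = 0.1865
Station 2: ρ₂ = 1.938/4.4 = 0.44045, L₂ = ρ₂/(1-ρ₂) = 0.44045/(1-0.44045) = 0.7872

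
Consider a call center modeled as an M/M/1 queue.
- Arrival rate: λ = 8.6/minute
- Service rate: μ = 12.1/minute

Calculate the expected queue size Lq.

ρ = λ/μ = 8.6/12.1 = 0.7107
For M/M/1: Lq = λ²/(μ(μ-λ))
Lq = 73.96/(12.1 × 3.50)
Lq = 1.7464 calls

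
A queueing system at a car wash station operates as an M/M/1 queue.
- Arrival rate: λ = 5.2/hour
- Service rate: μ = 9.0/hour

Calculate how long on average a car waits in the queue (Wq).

First, compute utilization: ρ = λ/μ = 5.2/9.0 = 0.5778
For M/M/1: Wq = λ/(μ(μ-λ))
Wq = 5.2/(9.0 × (9.0-5.2))
Wq = 5.2/(9.0 × 3.80)
Wq = 0.1520 hours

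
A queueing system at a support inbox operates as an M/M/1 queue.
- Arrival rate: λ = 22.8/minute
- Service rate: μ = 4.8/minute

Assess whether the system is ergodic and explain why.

Stability requires ρ = λ/(cμ) < 1
ρ = 22.8/(1 × 4.8) = 22.8/4.80 = 4.7500
Since 4.7500 ≥ 1, the system is UNSTABLE.
Queue grows without bound. Need μ > λ = 22.8.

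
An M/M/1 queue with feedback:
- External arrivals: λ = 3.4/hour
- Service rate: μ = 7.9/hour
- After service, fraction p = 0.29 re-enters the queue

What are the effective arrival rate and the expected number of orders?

Effective arrival rate: λ_eff = λ/(1-p) = 3.4/(1-0.29) = 3.4/0.71 = 4.78873
ρ = λ_eff/μ = 4.78873/7.9 = 0.60617
L = ρ/(1-ρ) = 0.60617/(1-0.60617) = 1.5392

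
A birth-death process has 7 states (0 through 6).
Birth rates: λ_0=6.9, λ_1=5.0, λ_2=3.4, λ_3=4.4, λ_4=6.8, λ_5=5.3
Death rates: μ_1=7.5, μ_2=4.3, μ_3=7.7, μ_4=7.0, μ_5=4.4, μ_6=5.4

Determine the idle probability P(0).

Ratios P(n)/P(0) = (λ₀···λₙ₋₁)/(μ₁···μₙ):
P(1)/P(0) = (6.9)/(7.5) = 0.92000
P(2)/P(0) = (6.9×5.0)/(7.5×4.3) = 1.0698
P(3)/P(0) = (6.9×5.0×3.4)/(7.5×4.3×7.7) = 0.47236
P(4)/P(0) = (6.9×5.0×3.4×4.4)/(7.5×4.3×7.7×7.0) = 0.29692
P(5)/P(0) = (6.9×5.0×3.4×4.4×6.8)/(7.5×4.3×7.7×7.0×4.4) = 0.45887
P(6)/P(0) = (6.9×5.0×3.4×4.4×6.8×5.3)/(7.5×4.3×7.7×7.0×4.4×5.4) = 0.45037

Normalization: ∑ P(n) = 1
P(0) × (1.0000 + 0.92000 + 1.0698 + 0.47236 + 0.29692 + 0.45887 + 0.45037) = 1
P(0) × 4.6683 = 1
P(0) = 1/4.6683 = 0.2142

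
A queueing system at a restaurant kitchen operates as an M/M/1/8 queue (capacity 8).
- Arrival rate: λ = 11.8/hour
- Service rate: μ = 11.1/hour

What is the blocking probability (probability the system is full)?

ρ = λ/μ = 11.8/11.1 = 1.063063
P₀ = (1-ρ)/(1-ρ^(K+1)) = (1-1.063063)/(1-1.063063^9) = -0.063063/-0.73393 = 0.08593
P_K = P₀×ρ^K = 0.08593 × 1.063063^8 = 0.08593 × 1.6311 = 0.1402
Blocking probability = 14.02%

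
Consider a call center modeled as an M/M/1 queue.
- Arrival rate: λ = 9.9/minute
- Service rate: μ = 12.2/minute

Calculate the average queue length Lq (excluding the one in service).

ρ = λ/μ = 9.9/12.2 = 0.8115
For M/M/1: Lq = λ²/(μ(μ-λ))
Lq = 98.01/(12.2 × 2.30)
Lq = 3.4929 calls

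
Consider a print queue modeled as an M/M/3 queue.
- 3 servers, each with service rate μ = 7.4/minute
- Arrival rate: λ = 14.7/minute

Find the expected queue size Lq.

Traffic intensity: ρ = λ/(cμ) = 14.7/(3×7.4) = 0.6622
Since ρ = 0.6622 < 1, system is stable.
Offered load a = λ/μ = cρ = 14.7/7.4 = 1.9865
P₀ = [ Σₙ₌₀^2 aⁿ/n! + a^3/(3!(1-ρ)) ]⁻¹
Σ = a^0/0! + a^1/1! + a^2/2! = 1.0000 + 1.9865 + 1.9731 = 4.9596
a^3/(3!(1-ρ)) = 7.8389/(6 × 0.33784) = 3.8672
P₀ = 1/(4.9596 + 3.8672) = 0.1133
Lq = P₀·a^3·ρ / (3!(1-ρ)²) = 0.11329 × 7.8389 × 0.66216 / (6 × 0.11413) = 0.8587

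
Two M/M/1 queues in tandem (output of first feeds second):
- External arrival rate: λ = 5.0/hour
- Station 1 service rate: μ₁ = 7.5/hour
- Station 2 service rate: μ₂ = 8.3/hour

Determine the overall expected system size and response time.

By Jackson's theorem, each station behaves as independent M/M/1.
Station 1: ρ₁ = 5.0/7.5 = 0.6667, L₁ = ρ₁/(1-ρ₁) = λ/(μ₁-λ) = 5.0/2.50 = 2.0000
Station 2: ρ₂ = 5.0/8.3 = 0.6024, L₂ = ρ₂/(1-ρ₂) = λ/(μ₂-λ) = 5.0/3.30 = 1.5152
Total: L = L₁ + L₂ = 2.0000 + 1.5152 = 3.5152
W = L/λ = 3.5152/5.0 = 0.7030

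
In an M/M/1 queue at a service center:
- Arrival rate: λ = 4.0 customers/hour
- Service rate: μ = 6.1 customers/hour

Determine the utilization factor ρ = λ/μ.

Server utilization: ρ = λ/μ
ρ = 4.0/6.1 = 0.6557
The server is busy 65.57% of the time.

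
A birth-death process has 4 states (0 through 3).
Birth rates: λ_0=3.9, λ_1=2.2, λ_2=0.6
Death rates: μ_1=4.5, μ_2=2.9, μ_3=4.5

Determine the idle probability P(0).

Ratios P(n)/P(0) = (λ₀···λₙ₋₁)/(μ₁···μₙ):
P(1)/P(0) = (3.9)/(4.5) = 0.86667
P(2)/P(0) = (3.9×2.2)/(4.5×2.9) = 0.65747
P(3)/P(0) = (3.9×2.2×0.6)/(4.5×2.9×4.5) = 0.087663

Normalization: ∑ P(n) = 1
P(0) × (1.0000 + 0.86667 + 0.65747 + 0.087663) = 1
P(0) × 2.6118 = 1
P(0) = 1/2.6118 = 0.3829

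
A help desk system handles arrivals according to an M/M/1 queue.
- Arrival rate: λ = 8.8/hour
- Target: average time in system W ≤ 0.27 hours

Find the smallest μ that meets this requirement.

For M/M/1: W = 1/(μ-λ)
Need W ≤ 0.27, so 1/(μ-λ) ≤ 0.27
μ - λ ≥ 1/0.27 = 3.7037
μ ≥ 8.8 + 3.7037 = 12.5037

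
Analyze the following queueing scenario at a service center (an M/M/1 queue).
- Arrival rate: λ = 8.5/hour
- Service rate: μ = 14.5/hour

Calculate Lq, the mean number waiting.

ρ = λ/μ = 8.5/14.5 = 0.5862
For M/M/1: Lq = λ²/(μ(μ-λ))
Lq = 72.25/(14.5 × 6.00)
Lq = 0.8305 customers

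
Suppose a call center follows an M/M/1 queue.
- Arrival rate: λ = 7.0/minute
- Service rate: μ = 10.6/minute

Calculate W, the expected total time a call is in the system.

First, compute utilization: ρ = λ/μ = 7.0/10.6 = 0.6604
For M/M/1: W = 1/(μ-λ)
W = 1/(10.6-7.0) = 1/3.60
W = 0.2778 minutes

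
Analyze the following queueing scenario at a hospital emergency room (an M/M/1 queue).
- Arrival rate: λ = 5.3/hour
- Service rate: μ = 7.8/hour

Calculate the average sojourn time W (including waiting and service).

First, compute utilization: ρ = λ/μ = 5.3/7.8 = 0.6795
For M/M/1: W = 1/(μ-λ)
W = 1/(7.8-5.3) = 1/2.50
W = 0.4000 hours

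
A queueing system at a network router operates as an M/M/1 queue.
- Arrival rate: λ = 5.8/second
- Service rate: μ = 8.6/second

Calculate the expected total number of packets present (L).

ρ = λ/μ = 5.8/8.6 = 0.6744
For M/M/1: L = λ/(μ-λ)
L = 5.8/(8.6-5.8) = 5.8/2.80
L = 2.0714 packets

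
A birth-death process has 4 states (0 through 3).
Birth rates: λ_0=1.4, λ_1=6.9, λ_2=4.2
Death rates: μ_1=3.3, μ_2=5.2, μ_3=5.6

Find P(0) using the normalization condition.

Ratios P(n)/P(0) = (λ₀···λₙ₋₁)/(μ₁···μₙ):
P(1)/P(0) = (1.4)/(3.3) = 0.42424
P(2)/P(0) = (1.4×6.9)/(3.3×5.2) = 0.56294
P(3)/P(0) = (1.4×6.9×4.2)/(3.3×5.2×5.6) = 0.42220

Normalization: ∑ P(n) = 1
P(0) × (1.0000 + 0.42424 + 0.56294 + 0.42220) = 1
P(0) × 2.4094 = 1
P(0) = 1/2.4094 = 0.4150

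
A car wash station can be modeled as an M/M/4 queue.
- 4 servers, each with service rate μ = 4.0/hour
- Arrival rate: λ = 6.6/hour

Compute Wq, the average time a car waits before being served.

Traffic intensity: ρ = λ/(cμ) = 6.6/(4×4.0) = 0.4125
Since ρ = 0.4125 < 1, system is stable.
Offered load a = λ/μ = cρ = 6.6/4.0 = 1.6500
P₀ = [ Σₙ₌₀^3 aⁿ/n! + a^4/(4!(1-ρ)) ]⁻¹
Σ = a^0/0! + a^1/1! + a^2/2! + a^3/3! = 1.0000 + 1.6500 + 1.3612 + 0.7487 = 4.7599
a^4/(4!(1-ρ)) = 7.4120/(24 × 0.5875) = 0.5257
P₀ = 1/(4.7599 + 0.5257) = 0.1892
Lq = P₀·a^4·ρ / (4!(1-ρ)²) = 0.18919 × 7.4120 × 0.41250 / (24 × 0.34516) = 0.06983
Wq = Lq/λ = 0.06983/6.6 = 0.01058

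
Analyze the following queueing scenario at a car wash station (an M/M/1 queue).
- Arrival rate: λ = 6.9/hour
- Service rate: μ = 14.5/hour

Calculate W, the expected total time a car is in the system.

First, compute utilization: ρ = λ/μ = 6.9/14.5 = 0.4759
For M/M/1: W = 1/(μ-λ)
W = 1/(14.5-6.9) = 1/7.60
W = 0.1316 hours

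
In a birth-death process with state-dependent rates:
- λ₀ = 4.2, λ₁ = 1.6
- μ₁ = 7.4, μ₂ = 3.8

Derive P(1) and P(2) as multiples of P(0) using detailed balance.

Balance equations:
State 0: λ₀P₀ = μ₁P₁ → P₁ = (λ₀/μ₁)P₀ = (4.2/7.4)P₀ = 0.5676P₀
State 1: P₂ = (λ₀λ₁)/(μ₁μ₂)P₀ = (4.2×1.6)/(7.4×3.8)P₀ = 0.2390P₀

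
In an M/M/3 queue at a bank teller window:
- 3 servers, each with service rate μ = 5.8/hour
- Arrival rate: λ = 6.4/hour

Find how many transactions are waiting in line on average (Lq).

Traffic intensity: ρ = λ/(cμ) = 6.4/(3×5.8) = 0.3678
Since ρ = 0.3678 < 1, system is stable.
Offered load a = λ/μ = cρ = 6.4/5.8 = 1.1034
P₀ = [ Σₙ₌₀^2 aⁿ/n! + a^3/(3!(1-ρ)) ]⁻¹
Σ = a^0/0! + a^1/1! + a^2/2! = 1.0000 + 1.1034 + 0.6088 = 2.7122
a^3/(3!(1-ρ)) = 1.3436/(6 × 0.6322) = 0.3542
P₀ = 1/(2.7122 + 0.3542) = 0.3261
Lq = P₀·a^3·ρ / (3!(1-ρ)²) = 0.32611 × 1.3436 × 0.36782 / (6 × 0.39966) = 0.06721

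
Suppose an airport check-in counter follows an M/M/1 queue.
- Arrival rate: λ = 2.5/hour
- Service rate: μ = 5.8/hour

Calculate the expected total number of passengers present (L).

ρ = λ/μ = 2.5/5.8 = 0.4310
For M/M/1: L = λ/(μ-λ)
L = 2.5/(5.8-2.5) = 2.5/3.30
L = 0.7576 passengers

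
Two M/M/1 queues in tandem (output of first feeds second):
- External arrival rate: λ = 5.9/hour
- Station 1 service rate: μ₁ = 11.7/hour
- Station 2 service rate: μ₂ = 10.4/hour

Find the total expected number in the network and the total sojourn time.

By Jackson's theorem, each station behaves as independent M/M/1.
Station 1: ρ₁ = 5.9/11.7 = 0.5043, L₁ = ρ₁/(1-ρ₁) = λ/(μ₁-λ) = 5.9/5.80 = 1.017241
Station 2: ρ₂ = 5.9/10.4 = 0.5673, L₂ = ρ₂/(1-ρ₂) = λ/(μ₂-λ) = 5.9/4.50 = 1.311111
Total: L = L₁ + L₂ = 1.017241 + 1.311111 = 2.3284
W = L/λ = 2.3284/5.9 = 0.3946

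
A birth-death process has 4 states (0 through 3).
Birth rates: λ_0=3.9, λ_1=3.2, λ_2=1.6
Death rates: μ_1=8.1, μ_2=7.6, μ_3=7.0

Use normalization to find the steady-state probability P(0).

Ratios P(n)/P(0) = (λ₀···λₙ₋₁)/(μ₁···μₙ):
P(1)/P(0) = (3.9)/(8.1) = 0.4815
P(2)/P(0) = (3.9×3.2)/(8.1×7.6) = 0.2027
P(3)/P(0) = (3.9×3.2×1.6)/(8.1×7.6×7.0) = 0.04634

Normalization: ∑ P(n) = 1
P(0) × (1.0000 + 0.4815 + 0.2027 + 0.04634) = 1
P(0) × 1.7305 = 1
P(0) = 1/1.7305 = 0.5779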